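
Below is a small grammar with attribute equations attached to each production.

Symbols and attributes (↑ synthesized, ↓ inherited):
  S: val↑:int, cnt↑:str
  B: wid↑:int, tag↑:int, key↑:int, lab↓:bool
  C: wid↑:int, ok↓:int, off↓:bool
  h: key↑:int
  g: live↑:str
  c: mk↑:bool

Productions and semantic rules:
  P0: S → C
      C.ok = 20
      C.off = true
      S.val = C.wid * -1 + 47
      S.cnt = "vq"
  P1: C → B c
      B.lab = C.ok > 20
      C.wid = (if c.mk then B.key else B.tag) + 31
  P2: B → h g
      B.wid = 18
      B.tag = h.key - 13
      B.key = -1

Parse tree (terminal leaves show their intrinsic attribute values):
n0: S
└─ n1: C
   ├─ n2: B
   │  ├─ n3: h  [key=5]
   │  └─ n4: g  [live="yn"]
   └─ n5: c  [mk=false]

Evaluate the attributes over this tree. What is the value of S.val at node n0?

24

1. n1.ok = 20  [20]
2. n1.off = true  [true]
3. n2.lab = false  [C.ok > 20]
4. n3.key = 5  [terminal]
5. n4.live = "yn"  [terminal]
6. n2.wid = 18  [18]
7. n2.tag = -8  [h.key - 13]
8. n2.key = -1  [-1]
9. n5.mk = false  [terminal]
10. n1.wid = 23  [(if c.mk then B.key else B.tag) + 31]
11. n0.val = 24  [C.wid * -1 + 47]
12. n0.cnt = "vq"  ["vq"]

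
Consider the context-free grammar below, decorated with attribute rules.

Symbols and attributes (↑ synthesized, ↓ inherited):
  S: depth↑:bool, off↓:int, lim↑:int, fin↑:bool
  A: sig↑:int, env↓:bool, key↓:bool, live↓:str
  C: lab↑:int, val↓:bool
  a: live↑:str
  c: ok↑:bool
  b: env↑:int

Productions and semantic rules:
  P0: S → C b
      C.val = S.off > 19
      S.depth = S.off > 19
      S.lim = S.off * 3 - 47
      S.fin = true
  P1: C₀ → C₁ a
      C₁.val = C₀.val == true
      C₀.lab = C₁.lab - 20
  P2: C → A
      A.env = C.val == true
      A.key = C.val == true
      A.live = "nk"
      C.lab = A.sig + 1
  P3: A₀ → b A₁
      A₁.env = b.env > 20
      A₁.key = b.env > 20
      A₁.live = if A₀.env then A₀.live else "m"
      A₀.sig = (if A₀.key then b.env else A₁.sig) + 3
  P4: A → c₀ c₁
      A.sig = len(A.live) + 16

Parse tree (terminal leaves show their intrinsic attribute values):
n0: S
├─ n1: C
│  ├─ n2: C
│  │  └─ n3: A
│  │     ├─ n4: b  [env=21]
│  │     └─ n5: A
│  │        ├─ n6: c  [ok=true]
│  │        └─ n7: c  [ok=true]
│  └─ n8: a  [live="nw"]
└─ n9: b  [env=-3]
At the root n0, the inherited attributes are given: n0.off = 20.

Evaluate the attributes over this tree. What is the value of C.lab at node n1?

1. n0.off = 20  [given at root]
2. n1.val = true  [S.off > 19]
3. n2.val = true  [C₀.val == true]
4. n3.env = true  [C.val == true]
5. n3.key = true  [C.val == true]
6. n3.live = "nk"  ["nk"]
7. n4.env = 21  [terminal]
8. n5.env = true  [b.env > 20]
9. n5.key = true  [b.env > 20]
10. n5.live = "nk"  [if A₀.env then A₀.live else "m"]
11. n6.ok = true  [terminal]
12. n7.ok = true  [terminal]
13. n5.sig = 18  [len(A.live) + 16]
14. n3.sig = 24  [(if A₀.key then b.env else A₁.sig) + 3]
15. n2.lab = 25  [A.sig + 1]
16. n8.live = "nw"  [terminal]
17. n1.lab = 5  [C₁.lab - 20]
18. n9.env = -3  [terminal]
19. n0.depth = true  [S.off > 19]
20. n0.lim = 13  [S.off * 3 - 47]
21. n0.fin = true  [true]

5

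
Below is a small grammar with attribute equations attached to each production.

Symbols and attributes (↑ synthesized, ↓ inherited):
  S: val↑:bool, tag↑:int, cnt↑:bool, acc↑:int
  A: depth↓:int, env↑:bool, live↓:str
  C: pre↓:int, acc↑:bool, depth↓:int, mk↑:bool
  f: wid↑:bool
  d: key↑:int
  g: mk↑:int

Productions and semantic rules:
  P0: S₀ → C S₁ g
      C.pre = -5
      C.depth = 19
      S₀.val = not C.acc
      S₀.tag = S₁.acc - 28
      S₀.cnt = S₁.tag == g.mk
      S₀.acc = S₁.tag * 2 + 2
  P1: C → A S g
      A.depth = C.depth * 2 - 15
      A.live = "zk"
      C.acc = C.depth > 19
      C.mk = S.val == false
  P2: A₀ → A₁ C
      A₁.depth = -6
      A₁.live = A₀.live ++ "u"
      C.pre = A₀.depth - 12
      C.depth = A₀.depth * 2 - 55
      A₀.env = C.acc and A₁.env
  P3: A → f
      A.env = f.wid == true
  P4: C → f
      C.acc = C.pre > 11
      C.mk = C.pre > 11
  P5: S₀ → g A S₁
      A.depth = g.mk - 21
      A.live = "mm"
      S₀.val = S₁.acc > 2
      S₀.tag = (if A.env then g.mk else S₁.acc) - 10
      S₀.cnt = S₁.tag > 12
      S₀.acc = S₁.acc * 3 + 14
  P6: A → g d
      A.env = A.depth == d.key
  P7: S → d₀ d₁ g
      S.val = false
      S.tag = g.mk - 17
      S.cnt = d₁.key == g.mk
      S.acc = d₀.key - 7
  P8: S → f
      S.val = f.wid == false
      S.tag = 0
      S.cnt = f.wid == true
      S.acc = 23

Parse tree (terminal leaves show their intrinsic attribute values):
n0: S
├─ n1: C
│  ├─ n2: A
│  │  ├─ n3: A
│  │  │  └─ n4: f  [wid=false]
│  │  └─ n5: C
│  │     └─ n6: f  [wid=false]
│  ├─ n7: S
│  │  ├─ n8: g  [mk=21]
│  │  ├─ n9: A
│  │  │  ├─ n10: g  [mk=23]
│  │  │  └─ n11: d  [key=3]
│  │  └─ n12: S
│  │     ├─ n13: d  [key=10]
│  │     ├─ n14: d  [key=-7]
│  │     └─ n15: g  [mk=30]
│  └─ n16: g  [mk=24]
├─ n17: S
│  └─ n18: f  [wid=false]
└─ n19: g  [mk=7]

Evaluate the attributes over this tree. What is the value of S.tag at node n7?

-7

1. n1.pre = -5  [-5]
2. n1.depth = 19  [19]
3. n2.depth = 23  [C.depth * 2 - 15]
4. n2.live = "zk"  ["zk"]
5. n3.depth = -6  [-6]
6. n3.live = "zku"  [A₀.live ++ "u"]
7. n4.wid = false  [terminal]
8. n3.env = false  [f.wid == true]
9. n5.pre = 11  [A₀.depth - 12]
10. n5.depth = -9  [A₀.depth * 2 - 55]
11. n6.wid = false  [terminal]
12. n5.acc = false  [C.pre > 11]
13. n5.mk = false  [C.pre > 11]
14. n2.env = false  [C.acc and A₁.env]
15. n8.mk = 21  [terminal]
16. n9.depth = 0  [g.mk - 21]
17. n9.live = "mm"  ["mm"]
18. n10.mk = 23  [terminal]
19. n11.key = 3  [terminal]
20. n9.env = false  [A.depth == d.key]
21. n13.key = 10  [terminal]
22. n14.key = -7  [terminal]
23. n15.mk = 30  [terminal]
24. n12.val = false  [false]
25. n12.tag = 13  [g.mk - 17]
26. n12.cnt = false  [d₁.key == g.mk]
27. n12.acc = 3  [d₀.key - 7]
28. n7.val = true  [S₁.acc > 2]
29. n7.tag = -7  [(if A.env then g.mk else S₁.acc) - 10]
30. n7.cnt = true  [S₁.tag > 12]
31. n7.acc = 23  [S₁.acc * 3 + 14]
32. n16.mk = 24  [terminal]
33. n1.acc = false  [C.depth > 19]
34. n1.mk = false  [S.val == false]
35. n18.wid = false  [terminal]
36. n17.val = true  [f.wid == false]
37. n17.tag = 0  [0]
38. n17.cnt = false  [f.wid == true]
39. n17.acc = 23  [23]
40. n19.mk = 7  [terminal]
41. n0.val = true  [not C.acc]
42. n0.tag = -5  [S₁.acc - 28]
43. n0.cnt = false  [S₁.tag == g.mk]
44. n0.acc = 2  [S₁.tag * 2 + 2]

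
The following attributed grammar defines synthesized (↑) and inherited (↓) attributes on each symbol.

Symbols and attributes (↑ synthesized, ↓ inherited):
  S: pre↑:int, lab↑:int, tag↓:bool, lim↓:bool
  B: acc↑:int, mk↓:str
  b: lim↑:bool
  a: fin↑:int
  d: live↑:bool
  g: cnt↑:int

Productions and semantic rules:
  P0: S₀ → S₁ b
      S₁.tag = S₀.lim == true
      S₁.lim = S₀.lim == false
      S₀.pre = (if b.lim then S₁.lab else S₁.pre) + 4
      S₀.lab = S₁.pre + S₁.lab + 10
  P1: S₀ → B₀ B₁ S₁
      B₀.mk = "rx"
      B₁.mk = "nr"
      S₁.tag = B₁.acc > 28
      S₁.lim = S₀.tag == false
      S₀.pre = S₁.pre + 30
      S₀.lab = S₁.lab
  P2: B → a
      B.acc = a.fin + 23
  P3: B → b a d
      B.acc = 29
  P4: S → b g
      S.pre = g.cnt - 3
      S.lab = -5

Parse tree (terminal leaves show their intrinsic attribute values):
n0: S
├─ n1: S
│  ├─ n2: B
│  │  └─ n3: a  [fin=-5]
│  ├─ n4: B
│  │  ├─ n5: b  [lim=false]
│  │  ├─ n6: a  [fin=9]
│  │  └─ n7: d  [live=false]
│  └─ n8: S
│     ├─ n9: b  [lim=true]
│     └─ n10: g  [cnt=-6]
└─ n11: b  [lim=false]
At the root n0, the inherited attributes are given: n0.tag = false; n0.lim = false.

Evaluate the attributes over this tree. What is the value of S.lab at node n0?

1. n0.tag = false  [given at root]
2. n0.lim = false  [given at root]
3. n1.tag = false  [S₀.lim == true]
4. n1.lim = true  [S₀.lim == false]
5. n2.mk = "rx"  ["rx"]
6. n3.fin = -5  [terminal]
7. n2.acc = 18  [a.fin + 23]
8. n4.mk = "nr"  ["nr"]
9. n5.lim = false  [terminal]
10. n6.fin = 9  [terminal]
11. n7.live = false  [terminal]
12. n4.acc = 29  [29]
13. n8.tag = true  [B₁.acc > 28]
14. n8.lim = true  [S₀.tag == false]
15. n9.lim = true  [terminal]
16. n10.cnt = -6  [terminal]
17. n8.pre = -9  [g.cnt - 3]
18. n8.lab = -5  [-5]
19. n1.pre = 21  [S₁.pre + 30]
20. n1.lab = -5  [S₁.lab]
21. n11.lim = false  [terminal]
22. n0.pre = 25  [(if b.lim then S₁.lab else S₁.pre) + 4]
23. n0.lab = 26  [S₁.pre + S₁.lab + 10]

26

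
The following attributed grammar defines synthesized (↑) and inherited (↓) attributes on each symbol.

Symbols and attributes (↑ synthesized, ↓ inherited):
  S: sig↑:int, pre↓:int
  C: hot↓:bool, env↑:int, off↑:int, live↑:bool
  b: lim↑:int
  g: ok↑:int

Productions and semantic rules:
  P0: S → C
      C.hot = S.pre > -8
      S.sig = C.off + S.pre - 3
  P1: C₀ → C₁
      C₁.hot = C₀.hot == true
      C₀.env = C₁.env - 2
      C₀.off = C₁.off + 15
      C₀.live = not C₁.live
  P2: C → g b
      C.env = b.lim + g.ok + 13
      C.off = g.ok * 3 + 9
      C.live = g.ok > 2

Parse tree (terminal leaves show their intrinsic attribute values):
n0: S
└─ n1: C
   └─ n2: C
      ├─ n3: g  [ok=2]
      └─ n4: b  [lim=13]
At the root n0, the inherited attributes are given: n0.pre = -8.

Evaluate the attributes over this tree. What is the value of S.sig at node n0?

19

1. n0.pre = -8  [given at root]
2. n1.hot = false  [S.pre > -8]
3. n2.hot = false  [C₀.hot == true]
4. n3.ok = 2  [terminal]
5. n4.lim = 13  [terminal]
6. n2.env = 28  [b.lim + g.ok + 13]
7. n2.off = 15  [g.ok * 3 + 9]
8. n2.live = false  [g.ok > 2]
9. n1.env = 26  [C₁.env - 2]
10. n1.off = 30  [C₁.off + 15]
11. n1.live = true  [not C₁.live]
12. n0.sig = 19  [C.off + S.pre - 3]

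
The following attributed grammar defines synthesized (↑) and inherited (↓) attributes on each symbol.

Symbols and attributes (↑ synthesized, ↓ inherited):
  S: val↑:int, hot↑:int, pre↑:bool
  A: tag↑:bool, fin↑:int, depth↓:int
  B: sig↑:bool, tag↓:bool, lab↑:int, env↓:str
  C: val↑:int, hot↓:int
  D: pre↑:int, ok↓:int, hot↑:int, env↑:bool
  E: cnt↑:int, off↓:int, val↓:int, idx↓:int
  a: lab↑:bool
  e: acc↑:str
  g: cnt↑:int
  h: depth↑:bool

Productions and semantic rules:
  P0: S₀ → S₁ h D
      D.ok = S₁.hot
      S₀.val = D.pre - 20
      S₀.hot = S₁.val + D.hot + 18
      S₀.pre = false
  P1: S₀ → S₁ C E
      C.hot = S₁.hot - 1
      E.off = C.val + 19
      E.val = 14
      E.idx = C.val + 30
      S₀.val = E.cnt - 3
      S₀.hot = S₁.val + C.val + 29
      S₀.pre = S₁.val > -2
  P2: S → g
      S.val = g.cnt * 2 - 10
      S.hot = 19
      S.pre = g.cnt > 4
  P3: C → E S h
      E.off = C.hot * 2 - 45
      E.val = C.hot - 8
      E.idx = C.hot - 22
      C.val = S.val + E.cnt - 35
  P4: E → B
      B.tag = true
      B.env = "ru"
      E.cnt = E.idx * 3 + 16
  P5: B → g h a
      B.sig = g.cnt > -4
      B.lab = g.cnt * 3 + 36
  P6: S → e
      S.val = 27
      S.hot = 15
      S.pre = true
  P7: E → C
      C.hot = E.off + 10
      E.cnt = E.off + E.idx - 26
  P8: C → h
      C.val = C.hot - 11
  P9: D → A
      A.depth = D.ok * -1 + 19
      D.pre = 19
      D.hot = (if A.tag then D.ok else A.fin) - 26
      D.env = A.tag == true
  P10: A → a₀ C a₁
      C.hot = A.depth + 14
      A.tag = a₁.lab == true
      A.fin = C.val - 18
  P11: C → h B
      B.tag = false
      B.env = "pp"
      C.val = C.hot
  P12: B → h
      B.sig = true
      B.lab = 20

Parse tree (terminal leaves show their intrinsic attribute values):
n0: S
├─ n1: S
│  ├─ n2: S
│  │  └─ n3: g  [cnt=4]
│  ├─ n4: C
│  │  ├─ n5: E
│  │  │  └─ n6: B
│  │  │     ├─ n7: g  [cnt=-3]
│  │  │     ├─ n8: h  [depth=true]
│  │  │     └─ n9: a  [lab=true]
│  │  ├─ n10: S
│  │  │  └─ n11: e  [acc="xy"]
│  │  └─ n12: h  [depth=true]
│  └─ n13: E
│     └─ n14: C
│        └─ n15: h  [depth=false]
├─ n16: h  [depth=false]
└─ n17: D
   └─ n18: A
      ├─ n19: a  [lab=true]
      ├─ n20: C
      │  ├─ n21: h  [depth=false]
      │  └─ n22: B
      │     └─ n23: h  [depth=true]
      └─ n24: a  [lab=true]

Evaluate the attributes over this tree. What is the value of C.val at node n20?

10

1. n3.cnt = 4  [terminal]
2. n2.val = -2  [g.cnt * 2 - 10]
3. n2.hot = 19  [19]
4. n2.pre = false  [g.cnt > 4]
5. n4.hot = 18  [S₁.hot - 1]
6. n5.off = -9  [C.hot * 2 - 45]
7. n5.val = 10  [C.hot - 8]
8. n5.idx = -4  [C.hot - 22]
9. n6.tag = true  [true]
10. n6.env = "ru"  ["ru"]
11. n7.cnt = -3  [terminal]
12. n8.depth = true  [terminal]
13. n9.lab = true  [terminal]
14. n6.sig = true  [g.cnt > -4]
15. n6.lab = 27  [g.cnt * 3 + 36]
16. n5.cnt = 4  [E.idx * 3 + 16]
17. n11.acc = "xy"  [terminal]
18. n10.val = 27  [27]
19. n10.hot = 15  [15]
20. n10.pre = true  [true]
21. n12.depth = true  [terminal]
22. n4.val = -4  [S.val + E.cnt - 35]
23. n13.off = 15  [C.val + 19]
24. n13.val = 14  [14]
25. n13.idx = 26  [C.val + 30]
26. n14.hot = 25  [E.off + 10]
27. n15.depth = false  [terminal]
28. n14.val = 14  [C.hot - 11]
29. n13.cnt = 15  [E.off + E.idx - 26]
30. n1.val = 12  [E.cnt - 3]
31. n1.hot = 23  [S₁.val + C.val + 29]
32. n1.pre = false  [S₁.val > -2]
33. n16.depth = false  [terminal]
34. n17.ok = 23  [S₁.hot]
35. n18.depth = -4  [D.ok * -1 + 19]
36. n19.lab = true  [terminal]
37. n20.hot = 10  [A.depth + 14]
38. n21.depth = false  [terminal]
39. n22.tag = false  [false]
40. n22.env = "pp"  ["pp"]
41. n23.depth = true  [terminal]
42. n22.sig = true  [true]
43. n22.lab = 20  [20]
44. n20.val = 10  [C.hot]
45. n24.lab = true  [terminal]
46. n18.tag = true  [a₁.lab == true]
47. n18.fin = -8  [C.val - 18]
48. n17.pre = 19  [19]
49. n17.hot = -3  [(if A.tag then D.ok else A.fin) - 26]
50. n17.env = true  [A.tag == true]
51. n0.val = -1  [D.pre - 20]
52. n0.hot = 27  [S₁.val + D.hot + 18]
53. n0.pre = false  [false]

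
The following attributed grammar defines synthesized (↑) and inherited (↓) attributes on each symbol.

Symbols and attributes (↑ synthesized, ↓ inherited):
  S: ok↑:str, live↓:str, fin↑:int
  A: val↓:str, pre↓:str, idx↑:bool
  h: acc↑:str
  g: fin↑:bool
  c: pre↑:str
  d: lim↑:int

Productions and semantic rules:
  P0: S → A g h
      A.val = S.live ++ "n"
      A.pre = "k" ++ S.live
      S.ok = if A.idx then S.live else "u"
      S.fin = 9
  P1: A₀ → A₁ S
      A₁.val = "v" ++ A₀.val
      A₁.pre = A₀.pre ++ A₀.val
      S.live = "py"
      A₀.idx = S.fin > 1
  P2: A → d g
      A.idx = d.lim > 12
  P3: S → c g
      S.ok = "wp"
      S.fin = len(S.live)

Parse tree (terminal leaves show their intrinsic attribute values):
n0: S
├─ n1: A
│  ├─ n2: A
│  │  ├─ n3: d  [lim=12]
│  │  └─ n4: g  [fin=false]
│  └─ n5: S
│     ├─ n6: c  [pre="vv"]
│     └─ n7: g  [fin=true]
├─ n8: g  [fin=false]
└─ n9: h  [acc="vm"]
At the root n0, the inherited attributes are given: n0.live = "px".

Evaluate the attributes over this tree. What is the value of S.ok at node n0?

"px"

1. n0.live = "px"  [given at root]
2. n1.val = "pxn"  [S.live ++ "n"]
3. n1.pre = "kpx"  ["k" ++ S.live]
4. n2.val = "vpxn"  ["v" ++ A₀.val]
5. n2.pre = "kpxpxn"  [A₀.pre ++ A₀.val]
6. n3.lim = 12  [terminal]
7. n4.fin = false  [terminal]
8. n2.idx = false  [d.lim > 12]
9. n5.live = "py"  ["py"]
10. n6.pre = "vv"  [terminal]
11. n7.fin = true  [terminal]
12. n5.ok = "wp"  ["wp"]
13. n5.fin = 2  [len(S.live)]
14. n1.idx = true  [S.fin > 1]
15. n8.fin = false  [terminal]
16. n9.acc = "vm"  [terminal]
17. n0.ok = "px"  [if A.idx then S.live else "u"]
18. n0.fin = 9  [9]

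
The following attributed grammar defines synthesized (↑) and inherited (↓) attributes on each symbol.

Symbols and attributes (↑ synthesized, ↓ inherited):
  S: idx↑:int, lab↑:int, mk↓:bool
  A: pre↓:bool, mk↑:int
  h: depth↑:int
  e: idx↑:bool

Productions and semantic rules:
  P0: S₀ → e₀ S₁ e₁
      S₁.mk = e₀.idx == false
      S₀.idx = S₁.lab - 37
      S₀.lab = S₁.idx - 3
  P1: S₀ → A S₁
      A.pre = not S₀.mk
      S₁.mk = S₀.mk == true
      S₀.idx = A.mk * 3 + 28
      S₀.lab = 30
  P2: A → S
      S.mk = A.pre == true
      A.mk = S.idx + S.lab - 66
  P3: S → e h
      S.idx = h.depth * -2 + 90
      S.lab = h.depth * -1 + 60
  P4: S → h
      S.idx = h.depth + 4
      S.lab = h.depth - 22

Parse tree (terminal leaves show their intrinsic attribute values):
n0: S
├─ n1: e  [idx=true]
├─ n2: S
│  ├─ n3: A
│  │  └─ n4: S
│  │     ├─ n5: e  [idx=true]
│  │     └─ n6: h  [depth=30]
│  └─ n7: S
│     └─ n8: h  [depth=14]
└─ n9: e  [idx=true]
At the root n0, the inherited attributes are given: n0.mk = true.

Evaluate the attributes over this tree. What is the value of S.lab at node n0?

1. n0.mk = true  [given at root]
2. n1.idx = true  [terminal]
3. n2.mk = false  [e₀.idx == false]
4. n3.pre = true  [not S₀.mk]
5. n4.mk = true  [A.pre == true]
6. n5.idx = true  [terminal]
7. n6.depth = 30  [terminal]
8. n4.idx = 30  [h.depth * -2 + 90]
9. n4.lab = 30  [h.depth * -1 + 60]
10. n3.mk = -6  [S.idx + S.lab - 66]
11. n7.mk = false  [S₀.mk == true]
12. n8.depth = 14  [terminal]
13. n7.idx = 18  [h.depth + 4]
14. n7.lab = -8  [h.depth - 22]
15. n2.idx = 10  [A.mk * 3 + 28]
16. n2.lab = 30  [30]
17. n9.idx = true  [terminal]
18. n0.idx = -7  [S₁.lab - 37]
19. n0.lab = 7  [S₁.idx - 3]

7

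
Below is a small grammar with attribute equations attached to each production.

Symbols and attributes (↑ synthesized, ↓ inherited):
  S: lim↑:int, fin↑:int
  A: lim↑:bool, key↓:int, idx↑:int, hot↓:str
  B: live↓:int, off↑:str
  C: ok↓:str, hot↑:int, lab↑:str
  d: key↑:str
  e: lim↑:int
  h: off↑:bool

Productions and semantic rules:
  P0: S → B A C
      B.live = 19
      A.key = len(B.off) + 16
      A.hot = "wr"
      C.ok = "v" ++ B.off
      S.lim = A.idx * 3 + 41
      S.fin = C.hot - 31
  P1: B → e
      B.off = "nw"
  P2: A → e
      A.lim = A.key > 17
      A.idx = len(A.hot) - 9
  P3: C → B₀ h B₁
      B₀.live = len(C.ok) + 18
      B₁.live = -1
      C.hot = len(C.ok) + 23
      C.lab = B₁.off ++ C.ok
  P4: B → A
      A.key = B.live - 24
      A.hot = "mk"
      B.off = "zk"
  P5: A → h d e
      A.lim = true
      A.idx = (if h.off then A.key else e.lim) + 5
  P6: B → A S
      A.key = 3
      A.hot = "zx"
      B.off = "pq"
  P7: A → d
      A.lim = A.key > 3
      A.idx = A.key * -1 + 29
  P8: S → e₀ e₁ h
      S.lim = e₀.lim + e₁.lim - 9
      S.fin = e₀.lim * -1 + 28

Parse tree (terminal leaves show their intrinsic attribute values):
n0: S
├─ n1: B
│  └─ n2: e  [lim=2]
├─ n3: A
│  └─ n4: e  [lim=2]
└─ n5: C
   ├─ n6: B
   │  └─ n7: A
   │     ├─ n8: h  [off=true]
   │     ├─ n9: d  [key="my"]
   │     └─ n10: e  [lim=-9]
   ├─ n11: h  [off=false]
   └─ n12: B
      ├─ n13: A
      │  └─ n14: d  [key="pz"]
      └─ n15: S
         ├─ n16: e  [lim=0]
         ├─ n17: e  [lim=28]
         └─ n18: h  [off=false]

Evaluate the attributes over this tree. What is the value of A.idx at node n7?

1. n1.live = 19  [19]
2. n2.lim = 2  [terminal]
3. n1.off = "nw"  ["nw"]
4. n3.key = 18  [len(B.off) + 16]
5. n3.hot = "wr"  ["wr"]
6. n4.lim = 2  [terminal]
7. n3.lim = true  [A.key > 17]
8. n3.idx = -7  [len(A.hot) - 9]
9. n5.ok = "vnw"  ["v" ++ B.off]
10. n6.live = 21  [len(C.ok) + 18]
11. n7.key = -3  [B.live - 24]
12. n7.hot = "mk"  ["mk"]
13. n8.off = true  [terminal]
14. n9.key = "my"  [terminal]
15. n10.lim = -9  [terminal]
16. n7.lim = true  [true]
17. n7.idx = 2  [(if h.off then A.key else e.lim) + 5]
18. n6.off = "zk"  ["zk"]
19. n11.off = false  [terminal]
20. n12.live = -1  [-1]
21. n13.key = 3  [3]
22. n13.hot = "zx"  ["zx"]
23. n14.key = "pz"  [terminal]
24. n13.lim = false  [A.key > 3]
25. n13.idx = 26  [A.key * -1 + 29]
26. n16.lim = 0  [terminal]
27. n17.lim = 28  [terminal]
28. n18.off = false  [terminal]
29. n15.lim = 19  [e₀.lim + e₁.lim - 9]
30. n15.fin = 28  [e₀.lim * -1 + 28]
31. n12.off = "pq"  ["pq"]
32. n5.hot = 26  [len(C.ok) + 23]
33. n5.lab = "pqvnw"  [B₁.off ++ C.ok]
34. n0.lim = 20  [A.idx * 3 + 41]
35. n0.fin = -5  [C.hot - 31]

2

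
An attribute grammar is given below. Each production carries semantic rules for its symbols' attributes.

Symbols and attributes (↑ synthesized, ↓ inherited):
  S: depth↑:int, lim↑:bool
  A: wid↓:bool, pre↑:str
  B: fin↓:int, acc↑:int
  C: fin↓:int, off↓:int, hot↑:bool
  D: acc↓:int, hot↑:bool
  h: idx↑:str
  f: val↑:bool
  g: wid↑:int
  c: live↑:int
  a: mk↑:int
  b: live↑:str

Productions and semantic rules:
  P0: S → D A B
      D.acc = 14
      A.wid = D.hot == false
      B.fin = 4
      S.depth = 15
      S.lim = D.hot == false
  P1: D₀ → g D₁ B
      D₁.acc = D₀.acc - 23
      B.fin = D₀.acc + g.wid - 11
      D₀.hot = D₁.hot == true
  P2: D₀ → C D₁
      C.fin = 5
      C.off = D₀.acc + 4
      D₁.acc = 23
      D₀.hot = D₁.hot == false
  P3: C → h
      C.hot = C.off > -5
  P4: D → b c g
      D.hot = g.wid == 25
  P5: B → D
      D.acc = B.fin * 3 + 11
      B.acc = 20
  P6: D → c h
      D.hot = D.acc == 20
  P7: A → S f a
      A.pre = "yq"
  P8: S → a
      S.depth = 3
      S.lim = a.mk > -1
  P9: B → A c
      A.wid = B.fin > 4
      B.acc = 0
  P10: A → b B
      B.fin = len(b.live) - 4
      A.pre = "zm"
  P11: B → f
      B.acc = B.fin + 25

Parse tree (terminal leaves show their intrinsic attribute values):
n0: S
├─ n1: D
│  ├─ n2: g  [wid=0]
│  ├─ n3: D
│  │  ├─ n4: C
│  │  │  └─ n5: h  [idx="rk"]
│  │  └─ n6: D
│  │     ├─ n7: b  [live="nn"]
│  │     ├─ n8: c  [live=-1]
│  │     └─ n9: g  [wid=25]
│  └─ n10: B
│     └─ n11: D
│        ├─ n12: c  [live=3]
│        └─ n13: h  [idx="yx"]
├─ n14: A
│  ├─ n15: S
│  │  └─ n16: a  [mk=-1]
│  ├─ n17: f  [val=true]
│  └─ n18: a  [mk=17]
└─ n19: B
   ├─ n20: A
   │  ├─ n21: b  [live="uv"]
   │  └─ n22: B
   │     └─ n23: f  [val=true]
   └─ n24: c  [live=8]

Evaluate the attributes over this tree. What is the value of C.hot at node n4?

1. n1.acc = 14  [14]
2. n2.wid = 0  [terminal]
3. n3.acc = -9  [D₀.acc - 23]
4. n4.fin = 5  [5]
5. n4.off = -5  [D₀.acc + 4]
6. n5.idx = "rk"  [terminal]
7. n4.hot = false  [C.off > -5]
8. n6.acc = 23  [23]
9. n7.live = "nn"  [terminal]
10. n8.live = -1  [terminal]
11. n9.wid = 25  [terminal]
12. n6.hot = true  [g.wid == 25]
13. n3.hot = false  [D₁.hot == false]
14. n10.fin = 3  [D₀.acc + g.wid - 11]
15. n11.acc = 20  [B.fin * 3 + 11]
16. n12.live = 3  [terminal]
17. n13.idx = "yx"  [terminal]
18. n11.hot = true  [D.acc == 20]
19. n10.acc = 20  [20]
20. n1.hot = false  [D₁.hot == true]
21. n14.wid = true  [D.hot == false]
22. n16.mk = -1  [terminal]
23. n15.depth = 3  [3]
24. n15.lim = false  [a.mk > -1]
25. n17.val = true  [terminal]
26. n18.mk = 17  [terminal]
27. n14.pre = "yq"  ["yq"]
28. n19.fin = 4  [4]
29. n20.wid = false  [B.fin > 4]
30. n21.live = "uv"  [terminal]
31. n22.fin = -2  [len(b.live) - 4]
32. n23.val = true  [terminal]
33. n22.acc = 23  [B.fin + 25]
34. n20.pre = "zm"  ["zm"]
35. n24.live = 8  [terminal]
36. n19.acc = 0  [0]
37. n0.depth = 15  [15]
38. n0.lim = true  [D.hot == false]

false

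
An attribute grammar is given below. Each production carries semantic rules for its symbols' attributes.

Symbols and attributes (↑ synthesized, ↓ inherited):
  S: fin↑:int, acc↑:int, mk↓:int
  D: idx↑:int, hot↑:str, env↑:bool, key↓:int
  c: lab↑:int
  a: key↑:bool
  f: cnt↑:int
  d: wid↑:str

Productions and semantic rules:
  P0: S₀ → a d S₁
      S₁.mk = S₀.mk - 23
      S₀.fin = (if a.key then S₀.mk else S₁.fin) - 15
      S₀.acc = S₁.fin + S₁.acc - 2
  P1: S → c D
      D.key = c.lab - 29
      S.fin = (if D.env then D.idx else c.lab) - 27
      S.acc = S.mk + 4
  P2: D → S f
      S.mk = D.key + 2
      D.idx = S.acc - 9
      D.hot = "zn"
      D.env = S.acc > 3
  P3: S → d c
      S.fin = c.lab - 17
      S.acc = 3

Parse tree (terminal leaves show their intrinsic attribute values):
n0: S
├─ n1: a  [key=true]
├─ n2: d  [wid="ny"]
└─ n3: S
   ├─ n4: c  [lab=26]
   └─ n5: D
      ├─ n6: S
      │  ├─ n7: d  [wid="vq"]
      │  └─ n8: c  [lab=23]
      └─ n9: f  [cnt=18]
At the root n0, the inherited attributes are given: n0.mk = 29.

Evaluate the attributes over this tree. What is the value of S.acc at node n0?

7

1. n0.mk = 29  [given at root]
2. n1.key = true  [terminal]
3. n2.wid = "ny"  [terminal]
4. n3.mk = 6  [S₀.mk - 23]
5. n4.lab = 26  [terminal]
6. n5.key = -3  [c.lab - 29]
7. n6.mk = -1  [D.key + 2]
8. n7.wid = "vq"  [terminal]
9. n8.lab = 23  [terminal]
10. n6.fin = 6  [c.lab - 17]
11. n6.acc = 3  [3]
12. n9.cnt = 18  [terminal]
13. n5.idx = -6  [S.acc - 9]
14. n5.hot = "zn"  ["zn"]
15. n5.env = false  [S.acc > 3]
16. n3.fin = -1  [(if D.env then D.idx else c.lab) - 27]
17. n3.acc = 10  [S.mk + 4]
18. n0.fin = 14  [(if a.key then S₀.mk else S₁.fin) - 15]
19. n0.acc = 7  [S₁.fin + S₁.acc - 2]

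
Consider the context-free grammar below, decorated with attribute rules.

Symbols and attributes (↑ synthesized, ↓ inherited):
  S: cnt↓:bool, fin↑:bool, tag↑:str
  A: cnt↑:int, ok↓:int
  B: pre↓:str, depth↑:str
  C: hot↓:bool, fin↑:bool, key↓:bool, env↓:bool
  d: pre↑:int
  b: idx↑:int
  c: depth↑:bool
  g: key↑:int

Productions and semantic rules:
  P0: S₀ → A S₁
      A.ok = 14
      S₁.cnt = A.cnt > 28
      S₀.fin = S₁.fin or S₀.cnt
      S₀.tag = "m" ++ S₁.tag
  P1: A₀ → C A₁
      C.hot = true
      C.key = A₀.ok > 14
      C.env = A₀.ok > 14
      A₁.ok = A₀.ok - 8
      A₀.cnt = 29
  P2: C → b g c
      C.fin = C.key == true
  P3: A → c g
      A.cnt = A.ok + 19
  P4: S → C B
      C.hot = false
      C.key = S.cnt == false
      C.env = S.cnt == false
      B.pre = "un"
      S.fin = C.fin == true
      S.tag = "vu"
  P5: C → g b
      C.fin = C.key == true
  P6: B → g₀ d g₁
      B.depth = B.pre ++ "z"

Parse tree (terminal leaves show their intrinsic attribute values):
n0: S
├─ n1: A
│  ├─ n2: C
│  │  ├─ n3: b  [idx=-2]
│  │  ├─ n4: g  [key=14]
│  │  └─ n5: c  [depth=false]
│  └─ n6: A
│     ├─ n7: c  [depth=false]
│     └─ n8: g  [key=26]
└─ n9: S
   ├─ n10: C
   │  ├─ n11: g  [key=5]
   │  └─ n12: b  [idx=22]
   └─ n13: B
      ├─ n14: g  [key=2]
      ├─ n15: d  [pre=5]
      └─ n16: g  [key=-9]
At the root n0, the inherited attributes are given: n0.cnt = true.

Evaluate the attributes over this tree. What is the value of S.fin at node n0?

1. n0.cnt = true  [given at root]
2. n1.ok = 14  [14]
3. n2.hot = true  [true]
4. n2.key = false  [A₀.ok > 14]
5. n2.env = false  [A₀.ok > 14]
6. n3.idx = -2  [terminal]
7. n4.key = 14  [terminal]
8. n5.depth = false  [terminal]
9. n2.fin = false  [C.key == true]
10. n6.ok = 6  [A₀.ok - 8]
11. n7.depth = false  [terminal]
12. n8.key = 26  [terminal]
13. n6.cnt = 25  [A.ok + 19]
14. n1.cnt = 29  [29]
15. n9.cnt = true  [A.cnt > 28]
16. n10.hot = false  [false]
17. n10.key = false  [S.cnt == false]
18. n10.env = false  [S.cnt == false]
19. n11.key = 5  [terminal]
20. n12.idx = 22  [terminal]
21. n10.fin = false  [C.key == true]
22. n13.pre = "un"  ["un"]
23. n14.key = 2  [terminal]
24. n15.pre = 5  [terminal]
25. n16.key = -9  [terminal]
26. n13.depth = "unz"  [B.pre ++ "z"]
27. n9.fin = false  [C.fin == true]
28. n9.tag = "vu"  ["vu"]
29. n0.fin = true  [S₁.fin or S₀.cnt]
30. n0.tag = "mvu"  ["m" ++ S₁.tag]

true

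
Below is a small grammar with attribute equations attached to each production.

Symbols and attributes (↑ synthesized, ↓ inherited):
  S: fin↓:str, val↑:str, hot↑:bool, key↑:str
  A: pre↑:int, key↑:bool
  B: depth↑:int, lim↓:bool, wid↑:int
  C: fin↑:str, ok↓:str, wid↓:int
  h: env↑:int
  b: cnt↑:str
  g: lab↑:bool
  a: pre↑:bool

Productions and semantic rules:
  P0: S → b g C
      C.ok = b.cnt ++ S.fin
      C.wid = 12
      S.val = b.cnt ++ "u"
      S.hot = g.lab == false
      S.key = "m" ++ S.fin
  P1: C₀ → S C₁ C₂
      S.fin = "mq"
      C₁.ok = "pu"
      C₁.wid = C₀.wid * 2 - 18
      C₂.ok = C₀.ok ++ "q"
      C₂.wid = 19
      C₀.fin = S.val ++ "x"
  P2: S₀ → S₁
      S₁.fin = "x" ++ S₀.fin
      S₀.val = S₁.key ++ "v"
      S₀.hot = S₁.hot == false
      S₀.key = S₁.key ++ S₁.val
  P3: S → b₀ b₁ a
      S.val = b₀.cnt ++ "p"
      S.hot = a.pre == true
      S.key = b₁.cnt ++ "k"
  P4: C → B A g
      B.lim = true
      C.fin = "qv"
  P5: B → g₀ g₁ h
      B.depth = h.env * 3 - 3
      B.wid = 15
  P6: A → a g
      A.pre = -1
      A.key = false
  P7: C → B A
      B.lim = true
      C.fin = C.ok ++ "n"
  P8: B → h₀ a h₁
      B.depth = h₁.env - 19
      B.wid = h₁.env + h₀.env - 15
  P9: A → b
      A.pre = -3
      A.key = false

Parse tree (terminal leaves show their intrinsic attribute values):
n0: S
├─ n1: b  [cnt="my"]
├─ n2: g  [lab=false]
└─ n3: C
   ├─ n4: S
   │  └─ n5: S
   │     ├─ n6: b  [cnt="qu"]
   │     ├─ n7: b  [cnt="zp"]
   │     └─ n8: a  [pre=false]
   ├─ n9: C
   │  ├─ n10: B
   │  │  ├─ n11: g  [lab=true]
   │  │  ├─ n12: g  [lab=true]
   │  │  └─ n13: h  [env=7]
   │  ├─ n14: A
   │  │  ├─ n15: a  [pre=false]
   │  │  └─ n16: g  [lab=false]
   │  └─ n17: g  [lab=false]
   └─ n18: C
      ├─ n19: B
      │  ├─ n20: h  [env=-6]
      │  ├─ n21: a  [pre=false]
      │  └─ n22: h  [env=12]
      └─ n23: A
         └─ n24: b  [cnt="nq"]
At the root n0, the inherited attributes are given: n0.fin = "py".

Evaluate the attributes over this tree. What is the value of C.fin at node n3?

1. n0.fin = "py"  [given at root]
2. n1.cnt = "my"  [terminal]
3. n2.lab = false  [terminal]
4. n3.ok = "mypy"  [b.cnt ++ S.fin]
5. n3.wid = 12  [12]
6. n4.fin = "mq"  ["mq"]
7. n5.fin = "xmq"  ["x" ++ S₀.fin]
8. n6.cnt = "qu"  [terminal]
9. n7.cnt = "zp"  [terminal]
10. n8.pre = false  [terminal]
11. n5.val = "qup"  [b₀.cnt ++ "p"]
12. n5.hot = false  [a.pre == true]
13. n5.key = "zpk"  [b₁.cnt ++ "k"]
14. n4.val = "zpkv"  [S₁.key ++ "v"]
15. n4.hot = true  [S₁.hot == false]
16. n4.key = "zpkqup"  [S₁.key ++ S₁.val]
17. n9.ok = "pu"  ["pu"]
18. n9.wid = 6  [C₀.wid * 2 - 18]
19. n10.lim = true  [true]
20. n11.lab = true  [terminal]
21. n12.lab = true  [terminal]
22. n13.env = 7  [terminal]
23. n10.depth = 18  [h.env * 3 - 3]
24. n10.wid = 15  [15]
25. n15.pre = false  [terminal]
26. n16.lab = false  [terminal]
27. n14.pre = -1  [-1]
28. n14.key = false  [false]
29. n17.lab = false  [terminal]
30. n9.fin = "qv"  ["qv"]
31. n18.ok = "mypyq"  [C₀.ok ++ "q"]
32. n18.wid = 19  [19]
33. n19.lim = true  [true]
34. n20.env = -6  [terminal]
35. n21.pre = false  [terminal]
36. n22.env = 12  [terminal]
37. n19.depth = -7  [h₁.env - 19]
38. n19.wid = -9  [h₁.env + h₀.env - 15]
39. n24.cnt = "nq"  [terminal]
40. n23.pre = -3  [-3]
41. n23.key = false  [false]
42. n18.fin = "mypyqn"  [C.ok ++ "n"]
43. n3.fin = "zpkvx"  [S.val ++ "x"]
44. n0.val = "myu"  [b.cnt ++ "u"]
45. n0.hot = true  [g.lab == false]
46. n0.key = "mpy"  ["m" ++ S.fin]

"zpkvx"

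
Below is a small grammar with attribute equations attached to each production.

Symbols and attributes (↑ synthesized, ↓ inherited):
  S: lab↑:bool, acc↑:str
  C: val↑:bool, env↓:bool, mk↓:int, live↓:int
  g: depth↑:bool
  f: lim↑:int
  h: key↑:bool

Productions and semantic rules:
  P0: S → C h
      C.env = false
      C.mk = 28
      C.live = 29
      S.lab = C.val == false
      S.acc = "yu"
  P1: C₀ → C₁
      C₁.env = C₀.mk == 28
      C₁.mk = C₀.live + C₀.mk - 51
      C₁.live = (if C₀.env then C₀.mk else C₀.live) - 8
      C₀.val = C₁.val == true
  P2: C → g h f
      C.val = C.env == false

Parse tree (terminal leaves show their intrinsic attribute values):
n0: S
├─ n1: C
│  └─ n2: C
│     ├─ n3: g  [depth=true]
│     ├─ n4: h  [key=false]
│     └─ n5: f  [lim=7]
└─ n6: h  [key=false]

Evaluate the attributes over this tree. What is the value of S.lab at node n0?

1. n1.env = false  [false]
2. n1.mk = 28  [28]
3. n1.live = 29  [29]
4. n2.env = true  [C₀.mk == 28]
5. n2.mk = 6  [C₀.live + C₀.mk - 51]
6. n2.live = 21  [(if C₀.env then C₀.mk else C₀.live) - 8]
7. n3.depth = true  [terminal]
8. n4.key = false  [terminal]
9. n5.lim = 7  [terminal]
10. n2.val = false  [C.env == false]
11. n1.val = false  [C₁.val == true]
12. n6.key = false  [terminal]
13. n0.lab = true  [C.val == false]
14. n0.acc = "yu"  ["yu"]

true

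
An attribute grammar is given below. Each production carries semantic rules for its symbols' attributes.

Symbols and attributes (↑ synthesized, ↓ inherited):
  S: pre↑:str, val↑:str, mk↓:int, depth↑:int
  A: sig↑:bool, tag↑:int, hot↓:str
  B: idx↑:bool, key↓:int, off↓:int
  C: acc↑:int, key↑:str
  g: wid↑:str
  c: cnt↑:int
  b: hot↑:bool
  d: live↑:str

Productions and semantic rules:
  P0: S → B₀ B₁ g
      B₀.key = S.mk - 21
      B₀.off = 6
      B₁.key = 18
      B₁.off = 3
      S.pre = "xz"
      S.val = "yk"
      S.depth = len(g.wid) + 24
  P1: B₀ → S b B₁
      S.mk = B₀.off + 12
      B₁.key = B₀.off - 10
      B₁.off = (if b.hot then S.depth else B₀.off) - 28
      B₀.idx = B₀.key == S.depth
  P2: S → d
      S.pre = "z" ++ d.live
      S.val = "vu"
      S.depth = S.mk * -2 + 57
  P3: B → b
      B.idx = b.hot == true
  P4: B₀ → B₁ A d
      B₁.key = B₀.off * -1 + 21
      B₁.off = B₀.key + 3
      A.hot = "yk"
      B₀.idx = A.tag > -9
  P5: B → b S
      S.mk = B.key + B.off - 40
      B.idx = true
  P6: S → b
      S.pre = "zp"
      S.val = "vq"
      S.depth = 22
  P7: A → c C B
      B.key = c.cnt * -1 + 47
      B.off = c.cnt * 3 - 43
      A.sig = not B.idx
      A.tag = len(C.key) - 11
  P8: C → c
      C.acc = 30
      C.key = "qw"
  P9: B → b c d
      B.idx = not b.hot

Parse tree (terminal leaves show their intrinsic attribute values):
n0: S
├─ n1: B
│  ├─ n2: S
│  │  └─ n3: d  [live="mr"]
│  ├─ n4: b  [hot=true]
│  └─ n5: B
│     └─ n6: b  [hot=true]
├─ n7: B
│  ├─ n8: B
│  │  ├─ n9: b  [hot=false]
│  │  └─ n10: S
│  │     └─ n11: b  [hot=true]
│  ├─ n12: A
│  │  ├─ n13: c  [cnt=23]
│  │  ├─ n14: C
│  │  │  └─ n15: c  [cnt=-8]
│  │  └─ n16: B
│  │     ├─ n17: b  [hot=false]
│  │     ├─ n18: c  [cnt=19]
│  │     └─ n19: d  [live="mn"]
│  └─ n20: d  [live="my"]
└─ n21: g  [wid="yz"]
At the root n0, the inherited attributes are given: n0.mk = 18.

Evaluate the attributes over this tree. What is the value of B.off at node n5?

-7

1. n0.mk = 18  [given at root]
2. n1.key = -3  [S.mk - 21]
3. n1.off = 6  [6]
4. n2.mk = 18  [B₀.off + 12]
5. n3.live = "mr"  [terminal]
6. n2.pre = "zmr"  ["z" ++ d.live]
7. n2.val = "vu"  ["vu"]
8. n2.depth = 21  [S.mk * -2 + 57]
9. n4.hot = true  [terminal]
10. n5.key = -4  [B₀.off - 10]
11. n5.off = -7  [(if b.hot then S.depth else B₀.off) - 28]
12. n6.hot = true  [terminal]
13. n5.idx = true  [b.hot == true]
14. n1.idx = false  [B₀.key == S.depth]
15. n7.key = 18  [18]
16. n7.off = 3  [3]
17. n8.key = 18  [B₀.off * -1 + 21]
18. n8.off = 21  [B₀.key + 3]
19. n9.hot = false  [terminal]
20. n10.mk = -1  [B.key + B.off - 40]
21. n11.hot = true  [terminal]
22. n10.pre = "zp"  ["zp"]
23. n10.val = "vq"  ["vq"]
24. n10.depth = 22  [22]
25. n8.idx = true  [true]
26. n12.hot = "yk"  ["yk"]
27. n13.cnt = 23  [terminal]
28. n15.cnt = -8  [terminal]
29. n14.acc = 30  [30]
30. n14.key = "qw"  ["qw"]
31. n16.key = 24  [c.cnt * -1 + 47]
32. n16.off = 26  [c.cnt * 3 - 43]
33. n17.hot = false  [terminal]
34. n18.cnt = 19  [terminal]
35. n19.live = "mn"  [terminal]
36. n16.idx = true  [not b.hot]
37. n12.sig = false  [not B.idx]
38. n12.tag = -9  [len(C.key) - 11]
39. n20.live = "my"  [terminal]
40. n7.idx = false  [A.tag > -9]
41. n21.wid = "yz"  [terminal]
42. n0.pre = "xz"  ["xz"]
43. n0.val = "yk"  ["yk"]
44. n0.depth = 26  [len(g.wid) + 24]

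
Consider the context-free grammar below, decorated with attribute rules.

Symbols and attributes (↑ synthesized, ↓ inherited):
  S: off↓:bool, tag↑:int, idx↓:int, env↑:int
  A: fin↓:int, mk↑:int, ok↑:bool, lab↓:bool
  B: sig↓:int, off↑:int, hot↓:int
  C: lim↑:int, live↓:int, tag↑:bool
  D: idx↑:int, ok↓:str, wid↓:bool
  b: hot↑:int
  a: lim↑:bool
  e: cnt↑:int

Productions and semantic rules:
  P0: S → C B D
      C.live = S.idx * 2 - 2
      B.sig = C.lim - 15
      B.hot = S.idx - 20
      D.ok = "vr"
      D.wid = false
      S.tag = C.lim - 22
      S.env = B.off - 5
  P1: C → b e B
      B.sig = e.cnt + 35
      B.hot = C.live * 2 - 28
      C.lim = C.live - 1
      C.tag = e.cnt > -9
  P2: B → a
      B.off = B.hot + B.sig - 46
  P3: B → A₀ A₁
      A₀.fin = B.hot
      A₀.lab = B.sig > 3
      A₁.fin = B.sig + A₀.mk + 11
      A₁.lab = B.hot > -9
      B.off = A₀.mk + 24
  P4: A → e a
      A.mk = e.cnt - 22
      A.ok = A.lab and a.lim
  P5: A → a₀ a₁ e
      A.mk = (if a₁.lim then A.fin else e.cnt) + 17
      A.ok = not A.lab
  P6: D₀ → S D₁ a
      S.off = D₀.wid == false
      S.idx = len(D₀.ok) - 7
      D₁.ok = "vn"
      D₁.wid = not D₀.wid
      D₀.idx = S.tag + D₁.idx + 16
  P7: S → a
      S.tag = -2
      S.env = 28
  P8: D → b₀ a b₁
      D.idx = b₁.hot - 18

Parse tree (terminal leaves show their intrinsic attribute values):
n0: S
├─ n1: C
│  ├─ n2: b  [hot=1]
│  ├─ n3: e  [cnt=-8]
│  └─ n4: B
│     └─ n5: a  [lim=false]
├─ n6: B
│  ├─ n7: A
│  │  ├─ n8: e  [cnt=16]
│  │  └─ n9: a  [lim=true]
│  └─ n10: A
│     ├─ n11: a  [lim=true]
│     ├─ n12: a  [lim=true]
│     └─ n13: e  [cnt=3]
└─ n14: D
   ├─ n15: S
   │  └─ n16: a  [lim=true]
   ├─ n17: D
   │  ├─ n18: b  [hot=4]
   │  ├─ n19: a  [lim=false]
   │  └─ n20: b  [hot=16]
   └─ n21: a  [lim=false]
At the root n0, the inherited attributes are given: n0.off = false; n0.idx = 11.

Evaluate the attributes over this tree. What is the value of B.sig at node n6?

1. n0.off = false  [given at root]
2. n0.idx = 11  [given at root]
3. n1.live = 20  [S.idx * 2 - 2]
4. n2.hot = 1  [terminal]
5. n3.cnt = -8  [terminal]
6. n4.sig = 27  [e.cnt + 35]
7. n4.hot = 12  [C.live * 2 - 28]
8. n5.lim = false  [terminal]
9. n4.off = -7  [B.hot + B.sig - 46]
10. n1.lim = 19  [C.live - 1]
11. n1.tag = true  [e.cnt > -9]
12. n6.sig = 4  [C.lim - 15]
13. n6.hot = -9  [S.idx - 20]
14. n7.fin = -9  [B.hot]
15. n7.lab = true  [B.sig > 3]
16. n8.cnt = 16  [terminal]
17. n9.lim = true  [terminal]
18. n7.mk = -6  [e.cnt - 22]
19. n7.ok = true  [A.lab and a.lim]
20. n10.fin = 9  [B.sig + A₀.mk + 11]
21. n10.lab = false  [B.hot > -9]
22. n11.lim = true  [terminal]
23. n12.lim = true  [terminal]
24. n13.cnt = 3  [terminal]
25. n10.mk = 26  [(if a₁.lim then A.fin else e.cnt) + 17]
26. n10.ok = true  [not A.lab]
27. n6.off = 18  [A₀.mk + 24]
28. n14.ok = "vr"  ["vr"]
29. n14.wid = false  [false]
30. n15.off = true  [D₀.wid == false]
31. n15.idx = -5  [len(D₀.ok) - 7]
32. n16.lim = true  [terminal]
33. n15.tag = -2  [-2]
34. n15.env = 28  [28]
35. n17.ok = "vn"  ["vn"]
36. n17.wid = true  [not D₀.wid]
37. n18.hot = 4  [terminal]
38. n19.lim = false  [terminal]
39. n20.hot = 16  [terminal]
40. n17.idx = -2  [b₁.hot - 18]
41. n21.lim = false  [terminal]
42. n14.idx = 12  [S.tag + D₁.idx + 16]
43. n0.tag = -3  [C.lim - 22]
44. n0.env = 13  [B.off - 5]

4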